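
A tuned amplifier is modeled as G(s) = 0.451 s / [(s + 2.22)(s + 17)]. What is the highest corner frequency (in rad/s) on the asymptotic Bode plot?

Break frequencies occur at each pole and zero magnitude: 2.22 rad/s, 17 rad/s.
The highest is 17 rad/s.

17 rad/s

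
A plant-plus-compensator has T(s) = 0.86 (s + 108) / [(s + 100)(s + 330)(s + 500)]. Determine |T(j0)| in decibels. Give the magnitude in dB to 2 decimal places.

-104.99 dB

T(0) = 0.86 × 108 / (100 × 330 × 500) = 5.6291e-06
20 log₁₀(5.6291e-06) = -104.991 dB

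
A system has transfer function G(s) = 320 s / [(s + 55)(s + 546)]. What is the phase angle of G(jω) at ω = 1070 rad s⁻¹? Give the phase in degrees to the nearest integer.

-60°

∠(j1070) = 90.00°
∠(j1070 + 55) = arctan(1070/55) = 87.06°
∠(j1070 + 546) = arctan(1070/546) = 62.97°
∠G(j1070) = 90.00° − (87.06° + 62.97°) = -60.02°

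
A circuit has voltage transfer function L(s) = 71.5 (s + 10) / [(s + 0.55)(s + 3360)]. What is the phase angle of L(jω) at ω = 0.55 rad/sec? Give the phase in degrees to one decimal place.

-41.9°

∠(j0.55 + 10) = arctan(0.55/10) = 3.15°
∠(j0.55 + 0.55) = arctan(0.55/0.55) = 45.00°
∠(j0.55 + 3360) = arctan(0.55/3360) = 0.01°
∠L(j0.55) = 3.15° − (45.00° + 0.01°) = -41.86°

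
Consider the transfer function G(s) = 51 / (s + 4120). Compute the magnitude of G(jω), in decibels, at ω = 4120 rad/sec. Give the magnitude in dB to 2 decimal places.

|j4120 + 4120| = √(4120² + 4120²) = 5827
|G(j4120)| = 51 / 5827 = 0.008753
20 log₁₀(0.008753) = -41.157 dB

-41.16 dB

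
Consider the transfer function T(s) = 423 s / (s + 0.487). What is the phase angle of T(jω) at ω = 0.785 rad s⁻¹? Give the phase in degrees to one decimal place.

∠(j0.785) = 90.00°
∠(j0.785 + 0.487) = arctan(0.785/0.487) = 58.19°
∠T(j0.785) = 90.00° − 58.19° = 31.81°

31.8 deg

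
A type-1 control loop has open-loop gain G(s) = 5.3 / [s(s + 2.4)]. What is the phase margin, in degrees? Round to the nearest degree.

54 deg

Gain crossover: |G(jω)| = 1 at ω ≈ 1.78 rad/s.
∠G(j1.78) = −90° − arctan(1.78/2.4) ≈ -126.49°
PM = 180° + (-126.49°) = 53.51°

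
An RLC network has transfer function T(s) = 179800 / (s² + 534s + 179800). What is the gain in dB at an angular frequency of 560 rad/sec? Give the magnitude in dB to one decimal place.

|(j560)² + 534(j560) + 179800| = |-1.338e+05 + j2.9904e+05| = 3.276e+05
|T(j560)| = 179800 / 3.276e+05 = 0.54883
20 log₁₀(0.54883) = -5.21 dB

-5.2 dB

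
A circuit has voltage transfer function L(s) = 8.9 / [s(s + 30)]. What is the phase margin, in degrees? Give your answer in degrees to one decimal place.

Gain crossover: |L(jω)| = 1 at ω ≈ 0.297 rad/sec.
∠L(j0.297) = −90° − arctan(0.297/30) ≈ -90.57°
PM = 180° + (-90.57°) = 89.43°

89.4 deg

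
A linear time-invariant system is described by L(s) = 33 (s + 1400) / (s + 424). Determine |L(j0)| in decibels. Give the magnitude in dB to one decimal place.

L(0) = 33 × 1400 / 424 = 108.96
20 log₁₀(108.96) = 40.75 dB

40.7 dB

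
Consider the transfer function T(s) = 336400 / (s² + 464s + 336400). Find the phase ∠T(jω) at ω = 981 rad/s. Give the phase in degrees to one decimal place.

-144.0°

∠[(j981)² + 464(j981) + 336400] = ∠[-6.2596e+05 + j4.5518e+05] = 143.98°
∠T(j981) = −143.98° = -143.98°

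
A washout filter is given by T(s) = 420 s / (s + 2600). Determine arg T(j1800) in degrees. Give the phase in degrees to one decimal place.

∠(j1800) = 90.00°
∠(j1800 + 2600) = arctan(1800/2600) = 34.70°
∠T(j1800) = 90.00° − 34.70° = 55.30°

55.3°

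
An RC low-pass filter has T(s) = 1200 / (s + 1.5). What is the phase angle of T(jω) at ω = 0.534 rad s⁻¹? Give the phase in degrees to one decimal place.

∠(j0.534 + 1.5) = arctan(0.534/1.5) = 19.60°
∠T(j0.534) = −19.60° = -19.60°

-19.6°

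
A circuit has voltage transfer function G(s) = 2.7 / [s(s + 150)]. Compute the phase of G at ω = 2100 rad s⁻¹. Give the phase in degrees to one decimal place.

-175.9°

∠(j2100 + 150) = arctan(2100/150) = 85.91°
∠(j2100) = 90.00°
∠G(j2100) = − (85.91° + 90.00°) = -175.91°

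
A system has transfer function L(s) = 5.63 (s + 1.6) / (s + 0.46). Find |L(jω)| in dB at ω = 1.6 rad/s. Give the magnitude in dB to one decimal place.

|j1.6 + 1.6| = √(1.6² + 1.6²) = 2.263
|j1.6 + 0.46| = √(1.6² + 0.46²) = 1.665
|L(j1.6)| = 5.63 × 2.263 / 1.665 = 7.6521
20 log₁₀(7.6521) = 17.68 dB

17.7 dB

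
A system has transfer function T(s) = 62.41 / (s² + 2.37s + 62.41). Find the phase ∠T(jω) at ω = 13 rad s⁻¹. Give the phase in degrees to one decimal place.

-163.9 deg

∠[(j13)² + 2.37(j13) + 62.41] = ∠[-106.59 + j30.81] = 163.88°
∠T(j13) = −163.88° = -163.88°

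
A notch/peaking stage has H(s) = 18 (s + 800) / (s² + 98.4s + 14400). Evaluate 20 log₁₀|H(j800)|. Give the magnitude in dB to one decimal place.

-29.8 dB

|j800 + 800| = √(800² + 800²) = 1131
|(j800)² + 98.4(j800) + 14400| = |-6.256e+05 + j78720| = 6.305e+05
|H(j800)| = 18 × 1131 / 6.305e+05 = 0.032298
20 log₁₀(0.032298) = -29.82 dB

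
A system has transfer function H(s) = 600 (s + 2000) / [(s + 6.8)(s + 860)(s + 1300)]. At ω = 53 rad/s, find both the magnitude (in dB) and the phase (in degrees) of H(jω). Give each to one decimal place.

|j53 + 2000| = √(53² + 2000²) = 2001
|j53 + 6.8| = √(53² + 6.8²) = 53.43
|j53 + 860| = √(53² + 860²) = 861.6
|j53 + 1300| = √(53² + 1300²) = 1301
|H(j53)| = 600 × 2001 / (53.43 × 861.6 × 1301) = 0.020039
20 log₁₀(0.020039) = -33.96 dB
∠(j53 + 2000) = arctan(53/2000) = 1.52°
∠(j53 + 6.8) = arctan(53/6.8) = 82.69°
∠(j53 + 860) = arctan(53/860) = 3.53°
∠(j53 + 1300) = arctan(53/1300) = 2.33°
∠H(j53) = 1.52° − (82.69° + 3.53° + 2.33°) = -87.03°

|H| = -34.0 dB, ∠H = -87.0°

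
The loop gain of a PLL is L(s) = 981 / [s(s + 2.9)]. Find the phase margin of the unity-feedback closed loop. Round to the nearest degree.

Gain crossover: |L(jω)| = 1 at ω ≈ 31.3 rad s⁻¹.
∠L(j31.3) = −90° − arctan(31.3/2.9) ≈ -174.70°
PM = 180° + (-174.70°) = 5.30°

5°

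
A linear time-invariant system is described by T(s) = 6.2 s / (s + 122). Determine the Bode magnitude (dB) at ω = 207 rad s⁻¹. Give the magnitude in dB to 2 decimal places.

|j207| = 207
|j207 + 122| = √(207² + 122²) = 240.3
|T(j207)| = 6.2 × 207 / 240.3 = 5.3413
20 log₁₀(5.3413) = 14.553 dB

14.55 dB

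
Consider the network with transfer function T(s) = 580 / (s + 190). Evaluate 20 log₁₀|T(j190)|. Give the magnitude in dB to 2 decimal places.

6.68 dB

|j190 + 190| = √(190² + 190²) = 268.7
|T(j190)| = 580 / 268.7 = 2.1585
20 log₁₀(2.1585) = 6.683 dB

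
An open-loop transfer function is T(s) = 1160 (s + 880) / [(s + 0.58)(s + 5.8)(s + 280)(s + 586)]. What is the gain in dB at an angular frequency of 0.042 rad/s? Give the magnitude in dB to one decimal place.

5.3 dB

|j0.042 + 880| = √(0.042² + 880²) = 880
|j0.042 + 0.58| = √(0.042² + 0.58²) = 0.5815
|j0.042 + 5.8| = √(0.042² + 5.8²) = 5.8
|j0.042 + 280| = √(0.042² + 280²) = 280
|j0.042 + 586| = √(0.042² + 586²) = 586
|T(j0.042)| = 1160 × 880 / (0.5815 × 5.8 × 280 × 586) = 1.8445
20 log₁₀(1.8445) = 5.32 dB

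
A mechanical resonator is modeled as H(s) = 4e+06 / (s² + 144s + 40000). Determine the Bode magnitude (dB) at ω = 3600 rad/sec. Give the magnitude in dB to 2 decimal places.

-10.19 dB

|(j3600)² + 144(j3600) + 40000| = |-1.292e+07 + j5.184e+05| = 1.293e+07
|H(j3600)| = 4e+06 / 1.293e+07 = 0.30935
20 log₁₀(0.30935) = -10.191 dB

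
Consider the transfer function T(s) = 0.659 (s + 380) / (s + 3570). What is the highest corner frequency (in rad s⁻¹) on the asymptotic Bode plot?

3570 rad s⁻¹

Break frequencies occur at each pole and zero magnitude: 380 rad s⁻¹, 3570 rad s⁻¹.
The highest is 3570 rad s⁻¹.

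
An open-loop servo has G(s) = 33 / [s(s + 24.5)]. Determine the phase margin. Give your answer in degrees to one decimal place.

Gain crossover: |G(jω)| = 1 at ω ≈ 1.34 rad/s.
∠G(j1.34) = −90° − arctan(1.34/24.5) ≈ -93.14°
PM = 180° + (-93.14°) = 86.86°

86.9°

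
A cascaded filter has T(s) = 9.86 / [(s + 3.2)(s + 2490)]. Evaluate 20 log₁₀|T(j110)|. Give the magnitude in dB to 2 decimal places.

-88.89 dB

|j110 + 3.2| = √(110² + 3.2²) = 110
|j110 + 2490| = √(110² + 2490²) = 2492
|T(j110)| = 9.86 / (110 × 2492) = 3.5948e-05
20 log₁₀(3.5948e-05) = -88.886 dB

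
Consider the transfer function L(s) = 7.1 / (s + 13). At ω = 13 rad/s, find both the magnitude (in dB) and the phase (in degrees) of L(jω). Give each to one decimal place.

|L| = -8.3 dB, ∠L = -45.0 deg

|j13 + 13| = √(13² + 13²) = 18.38
|L(j13)| = 7.1 / 18.38 = 0.38619
20 log₁₀(0.38619) = -8.26 dB
∠(j13 + 13) = arctan(13/13) = 45.00°
∠L(j13) = −45.00° = -45.00°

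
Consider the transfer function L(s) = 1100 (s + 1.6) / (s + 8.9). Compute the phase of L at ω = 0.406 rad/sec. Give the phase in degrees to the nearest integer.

∠(j0.406 + 1.6) = arctan(0.406/1.6) = 14.24°
∠(j0.406 + 8.9) = arctan(0.406/8.9) = 2.61°
∠L(j0.406) = 14.24° − 2.61° = 11.63°

12°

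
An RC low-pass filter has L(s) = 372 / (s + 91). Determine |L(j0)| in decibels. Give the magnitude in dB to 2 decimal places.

L(0) = 372 / 91 = 4.0879
20 log₁₀(4.0879) = 12.230 dB

12.23 dB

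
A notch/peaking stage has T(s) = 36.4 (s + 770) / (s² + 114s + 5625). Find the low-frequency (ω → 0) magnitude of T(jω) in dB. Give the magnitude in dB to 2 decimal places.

T(0) = 36.4 × 770 / 5625 = 4.9828
20 log₁₀(4.9828) = 13.949 dB

13.95 dB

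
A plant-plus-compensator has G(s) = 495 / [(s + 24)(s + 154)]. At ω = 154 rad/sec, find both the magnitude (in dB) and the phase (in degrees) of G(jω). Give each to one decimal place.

|G| = -36.7 dB, ∠G = -126.1°

|j154 + 24| = √(154² + 24²) = 155.9
|j154 + 154| = √(154² + 154²) = 217.8
|G(j154)| = 495 / (155.9 × 217.8) = 0.014583
20 log₁₀(0.014583) = -36.72 dB
∠(j154 + 24) = arctan(154/24) = 81.14°
∠(j154 + 154) = arctan(154/154) = 45.00°
∠G(j154) = − (81.14° + 45.00°) = -126.14°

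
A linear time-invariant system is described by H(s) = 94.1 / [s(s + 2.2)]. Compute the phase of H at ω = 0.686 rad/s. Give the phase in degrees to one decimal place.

-107.3°

∠(j0.686 + 2.2) = arctan(0.686/2.2) = 17.32°
∠(j0.686) = 90.00°
∠H(j0.686) = − (17.32° + 90.00°) = -107.32°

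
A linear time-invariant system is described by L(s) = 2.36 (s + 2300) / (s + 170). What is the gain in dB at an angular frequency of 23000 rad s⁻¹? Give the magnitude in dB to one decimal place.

7.5 dB

|j23000 + 2300| = √(23000² + 2300²) = 2.311e+04
|j23000 + 170| = √(23000² + 170²) = 2.3e+04
|L(j23000)| = 2.36 × 2.311e+04 / 2.3e+04 = 2.3717
20 log₁₀(2.3717) = 7.50 dB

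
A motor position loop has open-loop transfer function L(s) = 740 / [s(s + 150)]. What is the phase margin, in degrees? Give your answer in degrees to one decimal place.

88.1°

Gain crossover: |L(jω)| = 1 at ω ≈ 4.93 rad/s.
∠L(j4.93) = −90° − arctan(4.93/150) ≈ -91.88°
PM = 180° + (-91.88°) = 88.12°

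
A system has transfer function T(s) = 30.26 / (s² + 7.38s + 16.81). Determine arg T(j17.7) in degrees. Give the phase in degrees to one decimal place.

-156.2 deg

∠[(j17.7)² + 7.38(j17.7) + 16.81] = ∠[-296.48 + j130.63] = 156.22°
∠T(j17.7) = −156.22° = -156.22°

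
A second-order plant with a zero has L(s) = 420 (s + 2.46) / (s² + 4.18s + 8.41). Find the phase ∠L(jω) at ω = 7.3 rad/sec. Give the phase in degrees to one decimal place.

-74.4°

∠(j7.3 + 2.46) = arctan(7.3/2.46) = 71.38°
∠[(j7.3)² + 4.18(j7.3) + 8.41] = ∠[-44.88 + j30.514] = 145.79°
∠L(j7.3) = 71.38° − 145.79° = -74.41°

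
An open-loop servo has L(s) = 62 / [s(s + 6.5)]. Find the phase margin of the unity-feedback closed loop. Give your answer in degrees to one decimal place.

44.3°

Gain crossover: |L(jω)| = 1 at ω ≈ 6.66 rad/s.
∠L(j6.66) = −90° − arctan(6.66/6.5) ≈ -135.70°
PM = 180° + (-135.70°) = 44.30°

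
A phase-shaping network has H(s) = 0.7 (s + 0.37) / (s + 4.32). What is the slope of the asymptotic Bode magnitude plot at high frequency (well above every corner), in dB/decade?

With 1 zero and 1 pole, the high-frequency asymptotic slope is 20 × (1 − 1) = 0 dB/decade.

0 dB/decade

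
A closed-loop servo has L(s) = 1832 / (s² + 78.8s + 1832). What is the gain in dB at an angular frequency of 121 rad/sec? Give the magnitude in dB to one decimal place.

|(j121)² + 78.8(j121) + 1832| = |-12809 + j9534.8| = 1.597e+04
|L(j121)| = 1832 / 1.597e+04 = 0.11473
20 log₁₀(0.11473) = -18.81 dB

-18.8 dB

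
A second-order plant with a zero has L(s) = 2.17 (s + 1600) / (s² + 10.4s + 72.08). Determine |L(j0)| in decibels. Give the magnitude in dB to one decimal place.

L(0) = 2.17 × 1600 / 72.08 = 48.169
20 log₁₀(48.169) = 33.66 dB

33.7 dB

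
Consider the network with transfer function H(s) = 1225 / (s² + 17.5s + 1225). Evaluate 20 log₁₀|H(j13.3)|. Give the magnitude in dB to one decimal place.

1.1 dB

|(j13.3)² + 17.5(j13.3) + 1225| = |1048.1 + j232.75| = 1074
|H(j13.3)| = 1225 / 1074 = 1.141
20 log₁₀(1.141) = 1.15 dB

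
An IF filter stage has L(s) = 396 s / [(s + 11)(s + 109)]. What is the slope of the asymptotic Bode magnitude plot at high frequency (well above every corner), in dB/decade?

With 1 zero and 2 poles, the high-frequency asymptotic slope is 20 × (1 − 2) = -20 dB/decade.

-20 dB/decade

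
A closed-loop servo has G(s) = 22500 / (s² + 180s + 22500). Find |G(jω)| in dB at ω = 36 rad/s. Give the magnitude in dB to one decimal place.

|(j36)² + 180(j36) + 22500| = |21204 + j6480| = 2.217e+04
|G(j36)| = 22500 / 2.217e+04 = 1.0148
20 log₁₀(1.0148) = 0.13 dB

0.1 dB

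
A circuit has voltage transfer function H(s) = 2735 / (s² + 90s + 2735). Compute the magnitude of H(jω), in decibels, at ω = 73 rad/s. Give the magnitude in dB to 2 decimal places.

|(j73)² + 90(j73) + 2735| = |-2594 + j6570| = 7064
|H(j73)| = 2735 / 7064 = 0.3872
20 log₁₀(0.3872) = -8.241 dB

-8.24 dB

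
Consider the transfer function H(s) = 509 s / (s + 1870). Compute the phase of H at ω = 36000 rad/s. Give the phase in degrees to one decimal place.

3.0 deg

∠(j36000) = 90.00°
∠(j36000 + 1870) = arctan(36000/1870) = 87.03°
∠H(j36000) = 90.00° − 87.03° = 2.97°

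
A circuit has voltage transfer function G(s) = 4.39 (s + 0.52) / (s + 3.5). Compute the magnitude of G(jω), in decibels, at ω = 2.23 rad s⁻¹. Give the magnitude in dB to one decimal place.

|j2.23 + 0.52| = √(2.23² + 0.52²) = 2.29
|j2.23 + 3.5| = √(2.23² + 3.5²) = 4.15
|G(j2.23)| = 4.39 × 2.29 / 4.15 = 2.4222
20 log₁₀(2.4222) = 7.68 dB

7.7 dB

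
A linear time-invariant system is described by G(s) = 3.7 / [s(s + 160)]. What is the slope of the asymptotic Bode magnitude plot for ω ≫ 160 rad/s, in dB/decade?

With 0 zeros and 2 poles, the high-frequency asymptotic slope is 20 × (0 − 2) = -40 dB/decade.

-40 dB/decade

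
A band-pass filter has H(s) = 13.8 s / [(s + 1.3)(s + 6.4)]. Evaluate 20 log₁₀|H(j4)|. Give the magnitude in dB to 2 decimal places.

4.81 dB

|j4| = 4
|j4 + 1.3| = √(4² + 1.3²) = 4.206
|j4 + 6.4| = √(4² + 6.4²) = 7.547
|H(j4)| = 13.8 × 4 / (4.206 × 7.547) = 1.739
20 log₁₀(1.739) = 4.806 dB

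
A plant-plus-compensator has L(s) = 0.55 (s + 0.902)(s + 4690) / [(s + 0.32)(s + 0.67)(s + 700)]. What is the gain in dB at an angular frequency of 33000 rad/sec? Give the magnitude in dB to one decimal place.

|j33000 + 0.902| = √(33000² + 0.902²) = 3.3e+04
|j33000 + 4690| = √(33000² + 4690²) = 3.333e+04
|j33000 + 0.32| = √(33000² + 0.32²) = 3.3e+04
|j33000 + 0.67| = √(33000² + 0.67²) = 3.3e+04
|j33000 + 700| = √(33000² + 700²) = 3.301e+04
|L(j33000)| = 0.55 × 3.3e+04 × 3.333e+04 / (3.3e+04 × 3.3e+04 × 3.301e+04) = 1.683e-05
20 log₁₀(1.683e-05) = -95.48 dB

-95.5 dB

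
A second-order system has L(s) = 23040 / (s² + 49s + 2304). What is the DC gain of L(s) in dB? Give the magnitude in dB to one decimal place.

20.0 dB

L(0) = 23040 / 2304 = 10
20 log₁₀(10) = 20.00 dB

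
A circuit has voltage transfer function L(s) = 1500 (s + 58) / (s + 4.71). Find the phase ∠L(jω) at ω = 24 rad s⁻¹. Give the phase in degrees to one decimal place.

-56.4°

∠(j24 + 58) = arctan(24/58) = 22.48°
∠(j24 + 4.71) = arctan(24/4.71) = 78.90°
∠L(j24) = 22.48° − 78.90° = -56.42°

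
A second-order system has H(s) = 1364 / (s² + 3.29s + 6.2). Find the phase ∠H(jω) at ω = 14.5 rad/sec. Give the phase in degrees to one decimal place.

-166.8°

∠[(j14.5)² + 3.29(j14.5) + 6.2] = ∠[-204.05 + j47.705] = 166.84°
∠H(j14.5) = −166.84° = -166.84°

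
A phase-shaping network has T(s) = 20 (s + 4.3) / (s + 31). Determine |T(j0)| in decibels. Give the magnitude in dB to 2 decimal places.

8.86 dB

T(0) = 20 × 4.3 / 31 = 2.7742
20 log₁₀(2.7742) = 8.863 dB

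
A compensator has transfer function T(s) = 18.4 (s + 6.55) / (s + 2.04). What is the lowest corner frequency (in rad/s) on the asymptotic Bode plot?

2.04 rad/s

Break frequencies occur at each pole and zero magnitude: 2.04 rad/s, 6.55 rad/s.
The lowest is 2.04 rad/s.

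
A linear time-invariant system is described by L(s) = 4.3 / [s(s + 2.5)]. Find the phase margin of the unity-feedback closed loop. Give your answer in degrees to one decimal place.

59.4°

Gain crossover: |L(jω)| = 1 at ω ≈ 1.48 rad/s.
∠L(j1.48) = −90° − arctan(1.48/2.5) ≈ -120.63°
PM = 180° + (-120.63°) = 59.37°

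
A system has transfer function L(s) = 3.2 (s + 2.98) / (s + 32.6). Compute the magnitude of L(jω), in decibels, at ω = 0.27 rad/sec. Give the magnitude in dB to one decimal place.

-10.6 dB

|j0.27 + 2.98| = √(0.27² + 2.98²) = 2.992
|j0.27 + 32.6| = √(0.27² + 32.6²) = 32.6
|L(j0.27)| = 3.2 × 2.992 / 32.6 = 0.2937
20 log₁₀(0.2937) = -10.64 dB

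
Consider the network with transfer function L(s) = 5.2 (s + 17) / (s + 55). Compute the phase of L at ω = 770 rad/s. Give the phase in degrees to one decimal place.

2.8°

∠(j770 + 17) = arctan(770/17) = 88.74°
∠(j770 + 55) = arctan(770/55) = 85.91°
∠L(j770) = 88.74° − 85.91° = 2.82°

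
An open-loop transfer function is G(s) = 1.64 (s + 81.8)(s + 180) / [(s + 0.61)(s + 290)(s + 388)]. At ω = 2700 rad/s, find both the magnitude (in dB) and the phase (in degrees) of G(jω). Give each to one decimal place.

|j2700 + 81.8| = √(2700² + 81.8²) = 2701
|j2700 + 180| = √(2700² + 180²) = 2706
|j2700 + 0.61| = √(2700² + 0.61²) = 2700
|j2700 + 290| = √(2700² + 290²) = 2716
|j2700 + 388| = √(2700² + 388²) = 2728
|G(j2700)| = 1.64 × 2701 × 2706 / (2700 × 2716 × 2728) = 0.00059939
20 log₁₀(0.00059939) = -64.45 dB
∠(j2700 + 81.8) = arctan(2700/81.8) = 88.26°
∠(j2700 + 180) = arctan(2700/180) = 86.19°
∠(j2700 + 0.61) = arctan(2700/0.61) = 89.99°
∠(j2700 + 290) = arctan(2700/290) = 83.87°
∠(j2700 + 388) = arctan(2700/388) = 81.82°
∠G(j2700) = 88.26° + 86.19° − (89.99° + 83.87° + 81.82°) = -81.23°

|G| = -64.4 dB, ∠G = -81.2°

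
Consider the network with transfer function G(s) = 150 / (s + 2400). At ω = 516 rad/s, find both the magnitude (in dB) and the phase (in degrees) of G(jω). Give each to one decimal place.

|G| = -24.3 dB, ∠G = -12.1°

|j516 + 2400| = √(516² + 2400²) = 2455
|G(j516)| = 150 / 2455 = 0.061104
20 log₁₀(0.061104) = -24.28 dB
∠(j516 + 2400) = arctan(516/2400) = 12.13°
∠G(j516) = −12.13° = -12.13°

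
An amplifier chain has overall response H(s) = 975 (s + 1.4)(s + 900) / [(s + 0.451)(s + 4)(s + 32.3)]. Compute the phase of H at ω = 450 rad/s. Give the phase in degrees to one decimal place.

∠(j450 + 1.4) = arctan(450/1.4) = 89.82°
∠(j450 + 900) = arctan(450/900) = 26.57°
∠(j450 + 0.451) = arctan(450/0.451) = 89.94°
∠(j450 + 4) = arctan(450/4) = 89.49°
∠(j450 + 32.3) = arctan(450/32.3) = 85.89°
∠H(j450) = 89.82° + 26.57° − (89.94° + 89.49° + 85.89°) = -148.94°

-148.9°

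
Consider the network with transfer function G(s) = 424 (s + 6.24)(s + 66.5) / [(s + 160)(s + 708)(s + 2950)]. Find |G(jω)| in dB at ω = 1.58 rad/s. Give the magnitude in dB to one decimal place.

|j1.58 + 6.24| = √(1.58² + 6.24²) = 6.437
|j1.58 + 66.5| = √(1.58² + 66.5²) = 66.52
|j1.58 + 160| = √(1.58² + 160²) = 160
|j1.58 + 708| = √(1.58² + 708²) = 708
|j1.58 + 2950| = √(1.58² + 2950²) = 2950
|G(j1.58)| = 424 × 6.437 × 66.52 / (160 × 708 × 2950) = 0.00054324
20 log₁₀(0.00054324) = -65.30 dB

-65.3 dB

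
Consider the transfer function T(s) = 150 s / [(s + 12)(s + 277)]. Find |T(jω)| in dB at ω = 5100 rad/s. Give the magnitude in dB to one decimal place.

|j5100| = 5100
|j5100 + 12| = √(5100² + 12²) = 5100
|j5100 + 277| = √(5100² + 277²) = 5108
|T(j5100)| = 150 × 5100 / (5100 × 5108) = 0.029368
20 log₁₀(0.029368) = -30.64 dB

-30.6 dB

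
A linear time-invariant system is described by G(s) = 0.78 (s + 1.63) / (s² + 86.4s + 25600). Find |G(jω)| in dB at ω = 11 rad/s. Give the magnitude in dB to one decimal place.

|j11 + 1.63| = √(11² + 1.63²) = 11.12
|(j11)² + 86.4(j11) + 25600| = |25479 + j950.4| = 2.55e+04
|G(j11)| = 0.78 × 11.12 / 2.55e+04 = 0.00034019
20 log₁₀(0.00034019) = -69.37 dB

-69.4 dB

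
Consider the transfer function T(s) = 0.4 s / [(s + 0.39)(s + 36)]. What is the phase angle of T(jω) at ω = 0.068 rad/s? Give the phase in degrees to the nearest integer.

80°

∠(j0.068) = 90.00°
∠(j0.068 + 0.39) = arctan(0.068/0.39) = 9.89°
∠(j0.068 + 36) = arctan(0.068/36) = 0.11°
∠T(j0.068) = 90.00° − (9.89° + 0.11°) = 80.00°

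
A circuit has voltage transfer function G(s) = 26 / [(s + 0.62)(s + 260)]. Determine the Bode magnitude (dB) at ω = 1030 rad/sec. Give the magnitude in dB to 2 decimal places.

|j1030 + 0.62| = √(1030² + 0.62²) = 1030
|j1030 + 260| = √(1030² + 260²) = 1062
|G(j1030)| = 26 / (1030 × 1062) = 2.3762e-05
20 log₁₀(2.3762e-05) = -92.482 dB

-92.48 dB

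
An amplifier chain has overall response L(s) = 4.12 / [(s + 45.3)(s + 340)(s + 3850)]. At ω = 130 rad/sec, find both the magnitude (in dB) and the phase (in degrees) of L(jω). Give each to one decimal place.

|L| = -153.4 dB, ∠L = -93.6°

|j130 + 45.3| = √(130² + 45.3²) = 137.7
|j130 + 340| = √(130² + 340²) = 364
|j130 + 3850| = √(130² + 3850²) = 3852
|L(j130)| = 4.12 / (137.7 × 364 × 3852) = 2.1343e-08
20 log₁₀(2.1343e-08) = -153.41 dB
∠(j130 + 45.3) = arctan(130/45.3) = 70.79°
∠(j130 + 340) = arctan(130/340) = 20.92°
∠(j130 + 3850) = arctan(130/3850) = 1.93°
∠L(j130) = − (70.79° + 20.92° + 1.93°) = -93.65°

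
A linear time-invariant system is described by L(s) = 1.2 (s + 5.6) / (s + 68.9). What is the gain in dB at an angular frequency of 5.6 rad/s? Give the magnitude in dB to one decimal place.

|j5.6 + 5.6| = √(5.6² + 5.6²) = 7.92
|j5.6 + 68.9| = √(5.6² + 68.9²) = 69.13
|L(j5.6)| = 1.2 × 7.92 / 69.13 = 0.13748
20 log₁₀(0.13748) = -17.24 dB

-17.2 dB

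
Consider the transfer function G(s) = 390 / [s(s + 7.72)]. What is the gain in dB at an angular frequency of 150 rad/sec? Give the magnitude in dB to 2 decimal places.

|j150 + 7.72| = √(150² + 7.72²) = 150.2
|j150| = 150
|G(j150)| = 390 / (150.2 × 150) = 0.01731
20 log₁₀(0.01731) = -35.234 dB

-35.23 dB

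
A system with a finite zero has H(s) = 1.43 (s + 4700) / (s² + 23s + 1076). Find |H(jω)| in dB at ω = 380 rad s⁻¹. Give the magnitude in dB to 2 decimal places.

|j380 + 4700| = √(380² + 4700²) = 4715
|(j380)² + 23(j380) + 1076| = |-1.4332e+05 + j8740| = 1.436e+05
|H(j380)| = 1.43 × 4715 / 1.436e+05 = 0.04696
20 log₁₀(0.04696) = -26.566 dB

-26.57 dB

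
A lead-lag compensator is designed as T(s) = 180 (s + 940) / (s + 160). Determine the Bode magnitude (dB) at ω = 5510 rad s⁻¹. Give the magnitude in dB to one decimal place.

|j5510 + 940| = √(5510² + 940²) = 5590
|j5510 + 160| = √(5510² + 160²) = 5512
|T(j5510)| = 180 × 5590 / 5512 = 182.52
20 log₁₀(182.52) = 45.23 dB

45.2 dB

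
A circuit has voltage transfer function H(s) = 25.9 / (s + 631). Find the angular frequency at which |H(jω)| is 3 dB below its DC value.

For a single-pole low-pass, the −3 dB point is at the pole: ω = 631 rad/s.

631 rad/s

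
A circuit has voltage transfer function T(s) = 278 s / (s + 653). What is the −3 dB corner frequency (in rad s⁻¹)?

For a single-pole high-pass, the −3 dB point is at the pole: ω = 653 rad s⁻¹.

653 rad s⁻¹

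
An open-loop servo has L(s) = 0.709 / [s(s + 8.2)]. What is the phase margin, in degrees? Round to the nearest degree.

Gain crossover: |L(jω)| = 1 at ω ≈ 0.0865 rad/s.
∠L(j0.0865) = −90° − arctan(0.0865/8.2) ≈ -90.60°
PM = 180° + (-90.60°) = 89.40°

89°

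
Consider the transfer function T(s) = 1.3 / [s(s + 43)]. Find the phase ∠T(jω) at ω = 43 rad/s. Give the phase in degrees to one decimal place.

∠(j43 + 43) = arctan(43/43) = 45.00°
∠(j43) = 90.00°
∠T(j43) = − (45.00° + 90.00°) = -135.00°

-135.0 deg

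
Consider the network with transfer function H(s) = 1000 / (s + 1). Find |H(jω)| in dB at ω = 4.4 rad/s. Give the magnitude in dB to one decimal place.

|j4.4 + 1| = √(4.4² + 1²) = 4.512
|H(j4.4)| = 1000 / 4.512 = 221.62
20 log₁₀(221.62) = 46.91 dB

46.9 dB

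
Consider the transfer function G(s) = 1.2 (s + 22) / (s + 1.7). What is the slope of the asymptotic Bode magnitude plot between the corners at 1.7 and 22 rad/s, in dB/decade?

In this band the factors already past their corner are: pole at 1.7; net slope = -20 dB/decade.

-20 dB/decade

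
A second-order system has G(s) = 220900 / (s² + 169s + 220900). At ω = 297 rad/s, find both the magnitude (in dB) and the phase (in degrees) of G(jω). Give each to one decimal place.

|(j297)² + 169(j297) + 220900| = |1.3269e+05 + j50193| = 1.419e+05
|G(j297)| = 220900 / 1.419e+05 = 1.5571
20 log₁₀(1.5571) = 3.85 dB
∠[(j297)² + 169(j297) + 220900] = ∠[1.3269e+05 + j50193] = 20.72°
∠G(j297) = −20.72° = -20.72°

|G| = 3.8 dB, ∠G = -20.7 deg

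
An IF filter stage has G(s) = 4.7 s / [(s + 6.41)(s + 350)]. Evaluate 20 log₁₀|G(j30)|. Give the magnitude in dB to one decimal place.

|j30| = 30
|j30 + 6.41| = √(30² + 6.41²) = 30.68
|j30 + 350| = √(30² + 350²) = 351.3
|G(j30)| = 4.7 × 30 / (30.68 × 351.3) = 0.013084
20 log₁₀(0.013084) = -37.67 dB

-37.7 dB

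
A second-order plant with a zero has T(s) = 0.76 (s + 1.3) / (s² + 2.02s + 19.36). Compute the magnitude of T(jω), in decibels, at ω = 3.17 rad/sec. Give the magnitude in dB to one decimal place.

-12.7 dB

|j3.17 + 1.3| = √(3.17² + 1.3²) = 3.426
|(j3.17)² + 2.02(j3.17) + 19.36| = |9.3111 + j6.4034| = 11.3
|T(j3.17)| = 0.76 × 3.426 / 11.3 = 0.23043
20 log₁₀(0.23043) = -12.75 dB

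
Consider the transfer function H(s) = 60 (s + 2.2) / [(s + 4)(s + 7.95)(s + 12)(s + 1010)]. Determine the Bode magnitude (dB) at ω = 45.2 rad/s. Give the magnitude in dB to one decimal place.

|j45.2 + 2.2| = √(45.2² + 2.2²) = 45.25
|j45.2 + 4| = √(45.2² + 4²) = 45.38
|j45.2 + 7.95| = √(45.2² + 7.95²) = 45.89
|j45.2 + 12| = √(45.2² + 12²) = 46.77
|j45.2 + 1010| = √(45.2² + 1010²) = 1011
|H(j45.2)| = 60 × 45.25 / (45.38 × 45.89 × 46.77 × 1011) = 2.7576e-05
20 log₁₀(2.7576e-05) = -91.19 dB

-91.2 dB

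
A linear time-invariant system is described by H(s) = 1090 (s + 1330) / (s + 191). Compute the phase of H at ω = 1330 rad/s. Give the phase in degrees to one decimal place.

∠(j1330 + 1330) = arctan(1330/1330) = 45.00°
∠(j1330 + 191) = arctan(1330/191) = 81.83°
∠H(j1330) = 45.00° − 81.83° = -36.83°

-36.8 deg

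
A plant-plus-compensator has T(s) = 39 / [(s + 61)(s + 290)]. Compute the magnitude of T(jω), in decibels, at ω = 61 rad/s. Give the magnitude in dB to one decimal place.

|j61 + 61| = √(61² + 61²) = 86.27
|j61 + 290| = √(61² + 290²) = 296.3
|T(j61)| = 39 / (86.27 × 296.3) = 0.0015255
20 log₁₀(0.0015255) = -56.33 dB

-56.3 dB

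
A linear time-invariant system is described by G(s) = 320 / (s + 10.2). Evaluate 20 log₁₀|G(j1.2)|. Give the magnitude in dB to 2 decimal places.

|j1.2 + 10.2| = √(1.2² + 10.2²) = 10.27
|G(j1.2)| = 320 / 10.27 = 31.158
20 log₁₀(31.158) = 29.871 dB

29.87 dB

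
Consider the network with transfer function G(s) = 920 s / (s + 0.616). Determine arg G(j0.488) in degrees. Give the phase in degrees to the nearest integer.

52°

∠(j0.488) = 90.00°
∠(j0.488 + 0.616) = arctan(0.488/0.616) = 38.39°
∠G(j0.488) = 90.00° − 38.39° = 51.61°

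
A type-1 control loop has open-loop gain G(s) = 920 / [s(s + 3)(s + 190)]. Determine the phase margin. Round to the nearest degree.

64°

Gain crossover: |G(jω)| = 1 at ω ≈ 1.45 rad/s.
∠G(j1.45) = −90° − arctan(1.45/3) − arctan(1.45/190) ≈ -116.28°
PM = 180° + (-116.28°) = 63.72°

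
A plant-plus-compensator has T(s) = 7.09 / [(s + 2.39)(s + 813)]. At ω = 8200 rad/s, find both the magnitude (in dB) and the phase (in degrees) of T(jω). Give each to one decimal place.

|T| = -139.6 dB, ∠T = -174.3°

|j8200 + 2.39| = √(8200² + 2.39²) = 8200
|j8200 + 813| = √(8200² + 813²) = 8240
|T(j8200)| = 7.09 / (8200 × 8240) = 1.0493e-07
20 log₁₀(1.0493e-07) = -139.58 dB
∠(j8200 + 2.39) = arctan(8200/2.39) = 89.98°
∠(j8200 + 813) = arctan(8200/813) = 84.34°
∠T(j8200) = − (89.98° + 84.34°) = -174.32°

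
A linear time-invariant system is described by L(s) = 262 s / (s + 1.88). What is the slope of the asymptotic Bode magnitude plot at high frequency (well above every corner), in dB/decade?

0 dB/decade

With 1 zero and 1 pole, the high-frequency asymptotic slope is 20 × (1 − 1) = 0 dB/decade.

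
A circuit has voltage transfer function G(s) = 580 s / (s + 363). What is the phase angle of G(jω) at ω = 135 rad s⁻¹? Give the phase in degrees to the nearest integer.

70°

∠(j135) = 90.00°
∠(j135 + 363) = arctan(135/363) = 20.40°
∠G(j135) = 90.00° − 20.40° = 69.60°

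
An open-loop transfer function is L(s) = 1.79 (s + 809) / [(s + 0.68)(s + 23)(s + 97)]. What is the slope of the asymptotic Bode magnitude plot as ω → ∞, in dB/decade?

-40 dB/decade

With 1 zero and 3 poles, the high-frequency asymptotic slope is 20 × (1 − 3) = -40 dB/decade.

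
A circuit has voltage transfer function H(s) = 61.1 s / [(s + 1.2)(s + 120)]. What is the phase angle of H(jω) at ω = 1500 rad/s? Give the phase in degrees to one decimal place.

∠(j1500) = 90.00°
∠(j1500 + 1.2) = arctan(1500/1.2) = 89.95°
∠(j1500 + 120) = arctan(1500/120) = 85.43°
∠H(j1500) = 90.00° − (89.95° + 85.43°) = -85.38°

-85.4°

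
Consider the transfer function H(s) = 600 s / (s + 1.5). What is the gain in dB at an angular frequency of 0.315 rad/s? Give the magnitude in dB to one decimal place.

41.8 dB

|j0.315| = 0.315
|j0.315 + 1.5| = √(0.315² + 1.5²) = 1.533
|H(j0.315)| = 600 × 0.315 / 1.533 = 123.31
20 log₁₀(123.31) = 41.82 dB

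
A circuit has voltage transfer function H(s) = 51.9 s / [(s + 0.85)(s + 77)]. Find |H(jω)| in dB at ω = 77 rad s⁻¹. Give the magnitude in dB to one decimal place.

-6.4 dB

|j77| = 77
|j77 + 0.85| = √(77² + 0.85²) = 77
|j77 + 77| = √(77² + 77²) = 108.9
|H(j77)| = 51.9 × 77 / (77 × 108.9) = 0.47658
20 log₁₀(0.47658) = -6.44 dB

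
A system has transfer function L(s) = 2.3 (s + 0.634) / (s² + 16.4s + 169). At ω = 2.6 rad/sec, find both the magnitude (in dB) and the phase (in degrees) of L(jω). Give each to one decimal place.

|L| = -28.7 dB, ∠L = 61.6°

|j2.6 + 0.634| = √(2.6² + 0.634²) = 2.676
|(j2.6)² + 16.4(j2.6) + 169| = |162.24 + j42.64| = 167.7
|L(j2.6)| = 2.3 × 2.676 / 167.7 = 0.036693
20 log₁₀(0.036693) = -28.71 dB
∠(j2.6 + 0.634) = arctan(2.6/0.634) = 76.30°
∠[(j2.6)² + 16.4(j2.6) + 169] = ∠[162.24 + j42.64] = 14.73°
∠L(j2.6) = 76.30° − 14.73° = 61.57°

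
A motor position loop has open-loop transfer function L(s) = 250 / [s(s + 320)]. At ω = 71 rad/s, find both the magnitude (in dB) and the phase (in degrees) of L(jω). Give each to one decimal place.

|j71 + 320| = √(71² + 320²) = 327.8
|j71| = 71
|L(j71)| = 250 / (327.8 × 71) = 0.010742
20 log₁₀(0.010742) = -39.38 dB
∠(j71 + 320) = arctan(71/320) = 12.51°
∠(j71) = 90.00°
∠L(j71) = − (12.51° + 90.00°) = -102.51°

|L| = -39.4 dB, ∠L = -102.5°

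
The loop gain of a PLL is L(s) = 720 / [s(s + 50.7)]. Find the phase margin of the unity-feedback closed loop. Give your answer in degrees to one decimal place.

74.9°

Gain crossover: |L(jω)| = 1 at ω ≈ 13.7 rad/s.
∠L(j13.7) = −90° − arctan(13.7/50.7) ≈ -105.13°
PM = 180° + (-105.13°) = 74.87°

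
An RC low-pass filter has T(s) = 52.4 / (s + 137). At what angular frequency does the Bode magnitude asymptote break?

The single real pole at s = −137 gives a corner at ω = 137 rad/s.

137 rad/s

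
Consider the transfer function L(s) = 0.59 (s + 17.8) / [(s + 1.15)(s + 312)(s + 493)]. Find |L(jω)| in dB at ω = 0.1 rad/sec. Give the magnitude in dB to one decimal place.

|j0.1 + 17.8| = √(0.1² + 17.8²) = 17.8
|j0.1 + 1.15| = √(0.1² + 1.15²) = 1.154
|j0.1 + 312| = √(0.1² + 312²) = 312
|j0.1 + 493| = √(0.1² + 493²) = 493
|L(j0.1)| = 0.59 × 17.8 / (1.154 × 312 × 493) = 5.9148e-05
20 log₁₀(5.9148e-05) = -84.56 dB

-84.6 dB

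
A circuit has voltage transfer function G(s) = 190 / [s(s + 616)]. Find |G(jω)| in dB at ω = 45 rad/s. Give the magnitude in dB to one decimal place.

|j45 + 616| = √(45² + 616²) = 617.6
|j45| = 45
|G(j45)| = 190 / (617.6 × 45) = 0.006836
20 log₁₀(0.006836) = -43.30 dB

-43.3 dB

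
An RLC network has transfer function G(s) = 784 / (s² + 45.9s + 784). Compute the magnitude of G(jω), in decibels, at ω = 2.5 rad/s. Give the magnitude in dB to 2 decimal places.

|(j2.5)² + 45.9(j2.5) + 784| = |777.75 + j114.75| = 786.2
|G(j2.5)| = 784 / 786.2 = 0.99724
20 log₁₀(0.99724) = -0.024 dB

-0.02 dB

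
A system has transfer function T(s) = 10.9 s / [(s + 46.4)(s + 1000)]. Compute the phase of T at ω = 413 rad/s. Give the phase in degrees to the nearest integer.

∠(j413) = 90.00°
∠(j413 + 46.4) = arctan(413/46.4) = 83.59°
∠(j413 + 1000) = arctan(413/1000) = 22.44°
∠T(j413) = 90.00° − (83.59° + 22.44°) = -16.03°

-16°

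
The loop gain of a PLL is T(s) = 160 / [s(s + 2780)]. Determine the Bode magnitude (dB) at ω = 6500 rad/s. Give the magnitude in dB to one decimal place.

-109.2 dB

|j6500 + 2780| = √(6500² + 2780²) = 7070
|j6500| = 6500
|T(j6500)| = 160 / (7070 × 6500) = 3.4819e-06
20 log₁₀(3.4819e-06) = -109.16 dB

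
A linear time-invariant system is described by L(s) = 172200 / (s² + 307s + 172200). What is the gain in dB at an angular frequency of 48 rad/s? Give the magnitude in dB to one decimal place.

|(j48)² + 307(j48) + 172200| = |1.699e+05 + j14736| = 1.705e+05
|L(j48)| = 172200 / 1.705e+05 = 1.0098
20 log₁₀(1.0098) = 0.08 dB

0.1 dB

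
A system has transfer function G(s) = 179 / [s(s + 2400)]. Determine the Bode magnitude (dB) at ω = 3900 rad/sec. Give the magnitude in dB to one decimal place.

|j3900 + 2400| = √(3900² + 2400²) = 4579
|j3900| = 3900
|G(j3900)| = 179 / (4579 × 3900) = 1.0023e-05
20 log₁₀(1.0023e-05) = -99.98 dB

-100.0 dB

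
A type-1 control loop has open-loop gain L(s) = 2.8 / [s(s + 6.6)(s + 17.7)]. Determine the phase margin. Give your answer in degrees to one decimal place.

89.7°

Gain crossover: |L(jω)| = 1 at ω ≈ 0.024 rad/s.
∠L(j0.024) = −90° − arctan(0.024/6.6) − arctan(0.024/17.7) ≈ -90.29°
PM = 180° + (-90.29°) = 89.71°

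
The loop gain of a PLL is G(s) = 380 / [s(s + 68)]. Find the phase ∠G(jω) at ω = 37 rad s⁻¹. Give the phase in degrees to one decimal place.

-118.6°

∠(j37 + 68) = arctan(37/68) = 28.55°
∠(j37) = 90.00°
∠G(j37) = − (28.55° + 90.00°) = -118.55°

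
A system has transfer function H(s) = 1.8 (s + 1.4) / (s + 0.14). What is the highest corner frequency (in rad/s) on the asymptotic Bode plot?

1.4 rad/s

Break frequencies occur at each pole and zero magnitude: 0.14 rad/s, 1.4 rad/s.
The highest is 1.4 rad/s.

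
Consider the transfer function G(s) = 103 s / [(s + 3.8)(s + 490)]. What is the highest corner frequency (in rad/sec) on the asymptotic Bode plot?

490 rad/sec

Break frequencies occur at each pole and zero magnitude: 3.8 rad/sec, 490 rad/sec.
The highest is 490 rad/sec.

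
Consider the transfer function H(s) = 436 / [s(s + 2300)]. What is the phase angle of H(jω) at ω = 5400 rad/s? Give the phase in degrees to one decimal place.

∠(j5400 + 2300) = arctan(5400/2300) = 66.93°
∠(j5400) = 90.00°
∠H(j5400) = − (66.93° + 90.00°) = -156.93°

-156.9°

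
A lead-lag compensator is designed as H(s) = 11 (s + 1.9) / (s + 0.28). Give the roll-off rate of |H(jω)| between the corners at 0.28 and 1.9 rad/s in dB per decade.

-20 dB/decade

In this band the factors already past their corner are: pole at 0.28; net slope = -20 dB/decade.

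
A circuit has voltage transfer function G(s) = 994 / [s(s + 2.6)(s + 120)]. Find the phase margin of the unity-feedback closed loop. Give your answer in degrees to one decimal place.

46.7°

Gain crossover: |G(jω)| = 1 at ω ≈ 2.36 rad/s.
∠G(j2.36) = −90° − arctan(2.36/2.6) − arctan(2.36/120) ≈ -133.34°
PM = 180° + (-133.34°) = 46.66°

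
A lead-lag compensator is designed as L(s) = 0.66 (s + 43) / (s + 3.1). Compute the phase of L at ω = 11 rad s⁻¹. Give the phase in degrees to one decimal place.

-59.9°

∠(j11 + 43) = arctan(11/43) = 14.35°
∠(j11 + 3.1) = arctan(11/3.1) = 74.26°
∠L(j11) = 14.35° − 74.26° = -59.91°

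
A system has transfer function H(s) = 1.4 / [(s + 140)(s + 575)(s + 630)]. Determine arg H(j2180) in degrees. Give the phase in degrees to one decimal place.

∠(j2180 + 140) = arctan(2180/140) = 86.33°
∠(j2180 + 575) = arctan(2180/575) = 75.22°
∠(j2180 + 630) = arctan(2180/630) = 73.88°
∠H(j2180) = − (86.33° + 75.22° + 73.88°) = -235.43°

-235.4°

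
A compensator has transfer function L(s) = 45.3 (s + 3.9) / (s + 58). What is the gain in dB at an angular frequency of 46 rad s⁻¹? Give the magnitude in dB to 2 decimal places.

29.02 dB

|j46 + 3.9| = √(46² + 3.9²) = 46.17
|j46 + 58| = √(46² + 58²) = 74.03
|L(j46)| = 45.3 × 46.17 / 74.03 = 28.25
20 log₁₀(28.25) = 29.020 dB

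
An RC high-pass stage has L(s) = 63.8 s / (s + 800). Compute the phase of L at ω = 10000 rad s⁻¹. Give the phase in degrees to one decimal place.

∠(j10000) = 90.00°
∠(j10000 + 800) = arctan(10000/800) = 85.43°
∠L(j10000) = 90.00° − 85.43° = 4.57°

4.6 deg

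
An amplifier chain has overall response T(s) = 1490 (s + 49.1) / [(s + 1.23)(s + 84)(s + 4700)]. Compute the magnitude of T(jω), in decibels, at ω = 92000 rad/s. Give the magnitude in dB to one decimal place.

-135.1 dB

|j92000 + 49.1| = √(92000² + 49.1²) = 9.2e+04
|j92000 + 1.23| = √(92000² + 1.23²) = 9.2e+04
|j92000 + 84| = √(92000² + 84²) = 9.2e+04
|j92000 + 4700| = √(92000² + 4700²) = 9.212e+04
|T(j92000)| = 1490 × 9.2e+04 / (9.2e+04 × 9.2e+04 × 9.212e+04) = 1.7581e-07
20 log₁₀(1.7581e-07) = -135.10 dB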